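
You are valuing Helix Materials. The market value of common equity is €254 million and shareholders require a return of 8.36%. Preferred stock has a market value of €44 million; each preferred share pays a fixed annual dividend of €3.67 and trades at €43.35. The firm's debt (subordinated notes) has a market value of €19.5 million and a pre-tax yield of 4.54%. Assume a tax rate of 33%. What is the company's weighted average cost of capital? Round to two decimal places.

Cost of preferred: Rp = 3.67 / 43.35 = 8.4660%.
Total capital V = 254 + 44 + 19.5 = 317.5.
Equity: weight = 254/317.5 = 0.8000; cost = 8.36%.
Preferred: weight = 44/317.5 = 0.1386; cost = 8.466%.
Subordinated notes: weight = 19.5/317.5 = 0.0614; after-tax cost = 4.54% × (1 − 33%) = 3.0418%.
WACC = 0.8000 × 8.3600% + 0.1386 × 8.4660% + 0.0614 × 3.0418% = 8.0481%.

8.05%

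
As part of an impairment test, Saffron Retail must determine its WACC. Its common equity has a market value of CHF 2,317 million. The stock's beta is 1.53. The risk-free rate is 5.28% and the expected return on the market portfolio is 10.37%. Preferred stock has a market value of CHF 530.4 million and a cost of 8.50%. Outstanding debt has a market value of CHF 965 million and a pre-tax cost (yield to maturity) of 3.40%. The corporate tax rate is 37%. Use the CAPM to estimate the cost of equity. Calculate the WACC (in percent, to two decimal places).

Market risk premium = 10.37% − 5.28% = 5.09%.
Cost of equity via CAPM: Re = 5.28% + 1.53 × 5.09% = 13.0677%.
Total capital V = 2317 + 530.4 + 965 = 3812.4.
Equity: weight = 2317/3812.4 = 0.6078; cost = 13.0677%.
Preferred: weight = 530.4/3812.4 = 0.1391; cost = 8.5%.
Debt: weight = 965/3812.4 = 0.2531; after-tax cost = 3.4% × (1 − 37%) = 2.1420%.
WACC = 0.6078 × 13.0677% + 0.1391 × 8.5000% + 0.2531 × 2.1420% = 9.6667%.

9.67%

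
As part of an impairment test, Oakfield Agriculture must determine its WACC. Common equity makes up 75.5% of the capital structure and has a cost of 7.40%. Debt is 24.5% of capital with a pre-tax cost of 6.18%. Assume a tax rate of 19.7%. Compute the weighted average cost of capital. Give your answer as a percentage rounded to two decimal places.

After-tax cost of debt = 6.18% × (1 − 19.7%) = 4.9625%.
WACC = 0.755 × 7.4000% + 0.245 × 4.9625% = 6.8028%.

6.80%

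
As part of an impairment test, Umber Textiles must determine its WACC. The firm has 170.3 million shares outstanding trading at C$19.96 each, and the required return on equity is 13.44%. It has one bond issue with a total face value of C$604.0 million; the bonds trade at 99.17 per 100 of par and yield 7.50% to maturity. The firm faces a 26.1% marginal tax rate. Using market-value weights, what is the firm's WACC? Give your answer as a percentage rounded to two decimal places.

12.26%

Market value of equity E = 19.96 × 170.3m = 3399.188m. Market value of debt D = 604m × 99.17/100 = 598.9868m.
Total capital V = 3399.188 + 598.9868 = 3998.1748.
Equity: weight = 3399.188/3998.1748 = 0.8502; cost = 13.44%.
Bonds outstanding: weight = 598.9868/3998.1748 = 0.1498; after-tax cost = 7.5% × (1 − 26.1%) = 5.5425%.
WACC = 0.8502 × 13.4400% + 0.1498 × 5.5425% = 12.2568%.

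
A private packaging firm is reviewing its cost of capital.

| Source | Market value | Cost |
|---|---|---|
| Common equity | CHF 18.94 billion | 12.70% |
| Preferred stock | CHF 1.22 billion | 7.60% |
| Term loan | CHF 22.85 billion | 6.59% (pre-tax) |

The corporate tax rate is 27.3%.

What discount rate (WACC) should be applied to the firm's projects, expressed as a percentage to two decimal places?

8.35%

Total capital V = 18.94 + 1.22 + 22.85 = 43.01.
Equity: weight = 18.94/43.01 = 0.4404; cost = 12.7%.
Preferred: weight = 1.22/43.01 = 0.0284; cost = 7.6%.
Term loan: weight = 22.85/43.01 = 0.5313; after-tax cost = 6.59% × (1 − 27.3%) = 4.7909%.
WACC = 0.4404 × 12.7000% + 0.0284 × 7.6000% + 0.5313 × 4.7909% = 8.3535%.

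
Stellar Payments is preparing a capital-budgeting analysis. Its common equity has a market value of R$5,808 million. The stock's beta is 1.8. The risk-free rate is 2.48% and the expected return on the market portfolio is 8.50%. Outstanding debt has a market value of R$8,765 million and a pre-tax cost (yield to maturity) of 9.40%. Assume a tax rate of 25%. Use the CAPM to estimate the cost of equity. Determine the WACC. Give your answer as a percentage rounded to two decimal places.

Market risk premium = 8.5% − 2.48% = 6.02%.
Cost of equity via CAPM: Re = 2.48% + 1.8 × 6.02% = 13.3160%.
Total capital V = 5808 + 8765 = 14573.
Equity: weight = 5808/14573 = 0.3985; cost = 13.316%.
Debt: weight = 8765/14573 = 0.6015; after-tax cost = 9.4% × (1 − 25%) = 7.0500%.
WACC = 0.3985 × 13.3160% + 0.6015 × 7.0500% = 9.5473%.

9.55%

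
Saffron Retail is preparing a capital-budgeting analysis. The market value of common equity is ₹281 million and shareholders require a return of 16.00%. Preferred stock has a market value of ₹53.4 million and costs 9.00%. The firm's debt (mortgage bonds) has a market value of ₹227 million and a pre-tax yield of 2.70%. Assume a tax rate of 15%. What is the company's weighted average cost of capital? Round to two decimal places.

Total capital V = 281 + 53.4 + 227 = 561.4.
Equity: weight = 281/561.4 = 0.5005; cost = 16%.
Preferred: weight = 53.4/561.4 = 0.0951; cost = 9%.
Mortgage bonds: weight = 227/561.4 = 0.4043; after-tax cost = 2.7% × (1 − 15%) = 2.2950%.
WACC = 0.5005 × 16.0000% + 0.0951 × 9.0000% + 0.4043 × 2.2950% = 9.7926%.

9.79%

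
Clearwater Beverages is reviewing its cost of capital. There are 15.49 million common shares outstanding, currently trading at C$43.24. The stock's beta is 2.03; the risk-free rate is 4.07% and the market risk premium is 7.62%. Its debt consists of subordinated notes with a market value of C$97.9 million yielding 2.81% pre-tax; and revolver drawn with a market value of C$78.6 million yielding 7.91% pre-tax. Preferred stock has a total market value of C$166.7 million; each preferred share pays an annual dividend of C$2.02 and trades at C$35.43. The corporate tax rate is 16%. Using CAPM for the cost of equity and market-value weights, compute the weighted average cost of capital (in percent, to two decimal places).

Cost of equity via CAPM: Re = 4.07% + 2.03 × 7.62% = 19.5386%.
Cost of preferred: Rp = 2.02 / 35.43 = 5.7014%.
Market value of equity E = 43.24 × 15.49m = 669.7876m.
Total capital V = 669.7876 + 166.7 + 97.9 + 78.6 = 1012.9876.
Equity: weight = 669.7876/1012.9876 = 0.6612; cost = 19.5386%.
Preferred: weight = 166.7/1012.9876 = 0.1646; cost = 5.7014%.
Subordinated notes: weight = 97.9/1012.9876 = 0.0966; after-tax cost = 2.81% × (1 − 16%) = 2.3604%.
Revolver drawn: weight = 78.6/1012.9876 = 0.0776; after-tax cost = 7.91% × (1 − 16%) = 6.6444%.
WACC = 0.6612 × 19.5386% + 0.1646 × 5.7014% + 0.0966 × 2.3604% + 0.0776 × 6.6444% = 14.6008%.

14.60%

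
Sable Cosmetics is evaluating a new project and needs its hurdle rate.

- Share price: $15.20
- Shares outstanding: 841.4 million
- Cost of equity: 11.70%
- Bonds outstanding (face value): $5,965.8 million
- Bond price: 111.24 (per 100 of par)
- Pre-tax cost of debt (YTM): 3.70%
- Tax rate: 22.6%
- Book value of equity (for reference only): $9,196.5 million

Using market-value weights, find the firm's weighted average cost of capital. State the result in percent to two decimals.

8.68%

Market value of equity E = 15.2 × 841.4m = 12789.28m. Market value of debt D = 5965.8m × 111.24/100 = 6636.35592m.
Total capital V = 12789.28 + 6636.35592 = 19425.63592.
Equity: weight = 12789.28/19425.63592 = 0.6584; cost = 11.7%.
Bonds outstanding: weight = 6636.35592/19425.63592 = 0.3416; after-tax cost = 3.7% × (1 − 22.6%) = 2.8638%.
WACC = 0.6584 × 11.7000% + 0.3416 × 2.8638% = 8.6813%.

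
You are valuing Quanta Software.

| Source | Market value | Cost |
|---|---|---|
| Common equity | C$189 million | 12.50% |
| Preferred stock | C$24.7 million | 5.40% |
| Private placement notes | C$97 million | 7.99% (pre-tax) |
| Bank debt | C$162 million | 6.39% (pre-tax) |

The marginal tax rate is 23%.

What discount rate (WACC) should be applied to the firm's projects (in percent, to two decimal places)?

8.23%

Total capital V = 189 + 24.7 + 97 + 162 = 472.7.
Equity: weight = 189/472.7 = 0.3998; cost = 12.5%.
Preferred: weight = 24.7/472.7 = 0.0523; cost = 5.4%.
Private placement notes: weight = 97/472.7 = 0.2052; after-tax cost = 7.99% × (1 − 23%) = 6.1523%.
Bank debt: weight = 162/472.7 = 0.3427; after-tax cost = 6.39% × (1 − 23%) = 4.9203%.
WACC = 0.3998 × 12.5000% + 0.0523 × 5.4000% + 0.2052 × 6.1523% + 0.3427 × 4.9203% = 8.2288%.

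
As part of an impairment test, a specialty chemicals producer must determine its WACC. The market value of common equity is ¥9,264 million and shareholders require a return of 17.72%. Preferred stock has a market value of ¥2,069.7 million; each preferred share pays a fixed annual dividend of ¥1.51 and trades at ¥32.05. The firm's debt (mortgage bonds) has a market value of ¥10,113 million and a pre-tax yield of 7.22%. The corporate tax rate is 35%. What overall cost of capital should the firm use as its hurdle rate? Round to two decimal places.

Cost of preferred: Rp = 1.51 / 32.05 = 4.7114%.
Total capital V = 9264 + 2069.7 + 10113 = 21446.7.
Equity: weight = 9264/21446.7 = 0.4320; cost = 17.72%.
Preferred: weight = 2069.7/21446.7 = 0.0965; cost = 4.7114%.
Mortgage bonds: weight = 10113/21446.7 = 0.4715; after-tax cost = 7.22% × (1 − 35%) = 4.6930%.
WACC = 0.4320 × 17.7200% + 0.0965 × 4.7114% + 0.4715 × 4.6930% = 10.3218%.

10.32%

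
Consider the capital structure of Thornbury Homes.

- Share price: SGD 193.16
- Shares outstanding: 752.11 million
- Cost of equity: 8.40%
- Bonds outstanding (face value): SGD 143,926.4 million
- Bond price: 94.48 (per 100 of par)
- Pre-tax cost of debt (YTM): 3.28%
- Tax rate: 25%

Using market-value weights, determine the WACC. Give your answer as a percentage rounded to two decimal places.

Market value of equity E = 193.16 × 752.11m = 145277.5676m. Market value of debt D = 143926.4m × 94.48/100 = 135981.66272m.
Total capital V = 145277.5676 + 135981.66272 = 281259.23032.
Equity: weight = 145277.5676/281259.23032 = 0.5165; cost = 8.4%.
Bonds outstanding: weight = 135981.66272/281259.23032 = 0.4835; after-tax cost = 3.28% × (1 − 25%) = 2.4600%.
WACC = 0.5165 × 8.4000% + 0.4835 × 2.4600% = 5.5282%.

5.53%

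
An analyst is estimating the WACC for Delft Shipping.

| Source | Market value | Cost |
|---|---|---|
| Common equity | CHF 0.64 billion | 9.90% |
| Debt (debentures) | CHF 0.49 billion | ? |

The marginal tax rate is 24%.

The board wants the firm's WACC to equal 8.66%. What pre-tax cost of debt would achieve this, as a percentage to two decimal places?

9.26%

Total capital V = 0.64 + 0.49 = 1.13.
Equity weight = 0.64/1.13 = 0.5664.
Debentures weight = 0.49/1.13 = 0.4336.
Equity contribution = 0.5664 × 9.9% = 5.6071%.
Remaining for debt = 8.66% − 5.6071% = 3.0529%.
Rd × (1 − 24%) × 0.4336 = 3.0529%  ⇒  Rd = 9.2637%.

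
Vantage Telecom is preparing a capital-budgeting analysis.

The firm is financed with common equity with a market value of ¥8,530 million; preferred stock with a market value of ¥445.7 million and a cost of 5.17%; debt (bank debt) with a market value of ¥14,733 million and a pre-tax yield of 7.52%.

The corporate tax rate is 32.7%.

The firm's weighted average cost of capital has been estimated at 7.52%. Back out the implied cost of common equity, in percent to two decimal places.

11.89%

Total capital V = 8530 + 445.7 + 14733 = 23708.7.
Equity weight = 8530/23708.7 = 0.3598.
Preferred weight = 445.7/23708.7 = 0.0188.
Bank debt weight = 14733/23708.7 = 0.6214.
Debt contribution = 0.6214 × 7.52% × (1 − 32.7%) = 3.1450%.
Preferred contribution = 0.0188 × 5.17% = 0.0972%.
Required equity contribution = 7.52% − 3.2422% = 4.2778%.
Re = 4.2778% / 0.3598 = 11.8900%.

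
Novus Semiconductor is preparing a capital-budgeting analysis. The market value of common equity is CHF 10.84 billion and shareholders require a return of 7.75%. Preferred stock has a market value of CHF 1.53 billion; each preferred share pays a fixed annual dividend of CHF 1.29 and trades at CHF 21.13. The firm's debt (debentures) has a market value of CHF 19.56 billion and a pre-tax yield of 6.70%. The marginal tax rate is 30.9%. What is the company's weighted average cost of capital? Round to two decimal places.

Cost of preferred: Rp = 1.29 / 21.13 = 6.1051%.
Total capital V = 10.84 + 1.53 + 19.56 = 31.93.
Equity: weight = 10.84/31.93 = 0.3395; cost = 7.75%.
Preferred: weight = 1.53/31.93 = 0.0479; cost = 6.1051%.
Debentures: weight = 19.56/31.93 = 0.6126; after-tax cost = 6.7% × (1 − 30.9%) = 4.6297%.
WACC = 0.3395 × 7.7500% + 0.0479 × 6.1051% + 0.6126 × 4.6297% = 5.7597%.

5.76%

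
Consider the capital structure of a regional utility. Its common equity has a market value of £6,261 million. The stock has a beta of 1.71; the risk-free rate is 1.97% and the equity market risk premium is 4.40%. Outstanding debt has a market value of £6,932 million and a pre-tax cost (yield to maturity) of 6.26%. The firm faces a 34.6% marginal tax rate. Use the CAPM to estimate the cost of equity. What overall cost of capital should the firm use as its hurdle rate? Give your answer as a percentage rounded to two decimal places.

6.66%

Cost of equity via CAPM: Re = 1.97% + 1.71 × 4.4% = 9.4940%.
Total capital V = 6261 + 6932 = 13193.
Equity: weight = 6261/13193 = 0.4746; cost = 9.494%.
Debt: weight = 6932/13193 = 0.5254; after-tax cost = 6.26% × (1 − 34.6%) = 4.0940%.
WACC = 0.4746 × 9.4940% + 0.5254 × 4.0940% = 6.6567%.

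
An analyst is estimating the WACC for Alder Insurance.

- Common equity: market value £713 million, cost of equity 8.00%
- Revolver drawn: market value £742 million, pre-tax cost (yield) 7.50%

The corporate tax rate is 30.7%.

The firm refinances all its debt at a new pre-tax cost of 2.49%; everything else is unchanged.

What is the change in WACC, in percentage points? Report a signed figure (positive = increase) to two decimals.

-1.77 pp

Current WACC:
Total capital V = 713 + 742 = 1455.
Equity: weight = 713/1455 = 0.4900; cost = 8%.
Revolver drawn: weight = 742/1455 = 0.5100; after-tax cost = 7.5% × (1 − 30.7%) = 5.1975%.
WACC = 0.4900 × 8.0000% + 0.5100 × 5.1975% = 6.5708%.
After the change:
Total capital V = 713 + 742 = 1455.
Equity: weight = 713/1455 = 0.4900; cost = 8%.
Revolver drawn: weight = 742/1455 = 0.5100; after-tax cost = 2.49% × (1 − 30.7%) = 1.7256%.
WACC = 0.4900 × 8.0000% + 0.5100 × 1.7256% = 4.8003%.
Change in WACC = 4.8003% − 6.5708% = -1.7706 pp.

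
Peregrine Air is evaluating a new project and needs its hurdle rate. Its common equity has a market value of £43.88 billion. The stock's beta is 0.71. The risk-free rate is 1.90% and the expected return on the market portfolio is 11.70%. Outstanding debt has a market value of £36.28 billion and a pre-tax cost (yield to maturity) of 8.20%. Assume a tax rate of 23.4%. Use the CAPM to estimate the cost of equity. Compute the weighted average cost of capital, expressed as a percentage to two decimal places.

7.69%

Market risk premium = 11.7% − 1.9% = 9.8%.
Cost of equity via CAPM: Re = 1.9% + 0.71 × 9.8% = 8.8580%.
Total capital V = 43.88 + 36.28 = 80.16.
Equity: weight = 43.88/80.16 = 0.5474; cost = 8.858%.
Debt: weight = 36.28/80.16 = 0.4526; after-tax cost = 8.2% × (1 − 23.4%) = 6.2812%.
WACC = 0.5474 × 8.8580% + 0.4526 × 6.2812% = 7.6918%.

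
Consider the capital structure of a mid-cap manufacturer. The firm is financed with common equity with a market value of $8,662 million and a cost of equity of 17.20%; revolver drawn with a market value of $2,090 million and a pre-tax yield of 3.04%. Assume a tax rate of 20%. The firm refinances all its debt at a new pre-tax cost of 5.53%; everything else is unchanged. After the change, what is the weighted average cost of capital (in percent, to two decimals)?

14.72%

After the change:
Total capital V = 8662 + 2090 = 10752.
Equity: weight = 8662/10752 = 0.8056; cost = 17.2%.
Revolver drawn: weight = 2090/10752 = 0.1944; after-tax cost = 5.53% × (1 − 20%) = 4.4240%.
WACC = 0.8056 × 17.2000% + 0.1944 × 4.4240% = 14.7166%.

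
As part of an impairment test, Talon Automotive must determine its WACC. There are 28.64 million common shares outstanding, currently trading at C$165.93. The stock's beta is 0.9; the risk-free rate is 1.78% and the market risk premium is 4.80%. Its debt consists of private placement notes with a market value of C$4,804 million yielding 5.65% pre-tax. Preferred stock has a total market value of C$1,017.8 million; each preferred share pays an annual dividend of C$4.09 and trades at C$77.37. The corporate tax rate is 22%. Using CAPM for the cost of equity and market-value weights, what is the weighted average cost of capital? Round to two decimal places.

Cost of equity via CAPM: Re = 1.78% + 0.9 × 4.8% = 6.1000%.
Cost of preferred: Rp = 4.09 / 77.37 = 5.2863%.
Market value of equity E = 165.93 × 28.64m = 4752.2352m.
Total capital V = 4752.2352 + 1017.8 + 4804 = 10574.0352.
Equity: weight = 4752.2352/10574.0352 = 0.4494; cost = 6.1%.
Preferred: weight = 1017.8/10574.0352 = 0.0963; cost = 5.2863%.
Private placement notes: weight = 4804/10574.0352 = 0.4543; after-tax cost = 5.65% × (1 − 22%) = 4.4070%.
WACC = 0.4494 × 6.1000% + 0.0963 × 5.2863% + 0.4543 × 4.4070% = 5.2525%.

5.25%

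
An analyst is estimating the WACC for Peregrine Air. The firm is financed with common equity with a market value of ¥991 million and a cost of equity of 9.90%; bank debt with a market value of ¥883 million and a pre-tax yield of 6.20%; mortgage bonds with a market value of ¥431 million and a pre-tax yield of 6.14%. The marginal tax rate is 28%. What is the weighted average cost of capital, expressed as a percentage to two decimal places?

6.79%

Total capital V = 991 + 883 + 431 = 2305.
Equity: weight = 991/2305 = 0.4299; cost = 9.9%.
Bank debt: weight = 883/2305 = 0.3831; after-tax cost = 6.2% × (1 − 28%) = 4.4640%.
Mortgage bonds: weight = 431/2305 = 0.1870; after-tax cost = 6.14% × (1 − 28%) = 4.4208%.
WACC = 0.4299 × 9.9000% + 0.3831 × 4.4640% + 0.1870 × 4.4208% = 6.7930%.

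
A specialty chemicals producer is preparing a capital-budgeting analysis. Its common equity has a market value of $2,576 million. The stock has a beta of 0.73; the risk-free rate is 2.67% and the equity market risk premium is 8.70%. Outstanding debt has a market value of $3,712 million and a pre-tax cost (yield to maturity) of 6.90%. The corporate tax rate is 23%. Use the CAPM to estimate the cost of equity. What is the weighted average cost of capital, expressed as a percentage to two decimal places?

Cost of equity via CAPM: Re = 2.67% + 0.73 × 8.7% = 9.0210%.
Total capital V = 2576 + 3712 = 6288.
Equity: weight = 2576/6288 = 0.4097; cost = 9.021%.
Debt: weight = 3712/6288 = 0.5903; after-tax cost = 6.9% × (1 − 23%) = 5.3130%.
WACC = 0.4097 × 9.0210% + 0.5903 × 5.3130% = 6.8321%.

6.83%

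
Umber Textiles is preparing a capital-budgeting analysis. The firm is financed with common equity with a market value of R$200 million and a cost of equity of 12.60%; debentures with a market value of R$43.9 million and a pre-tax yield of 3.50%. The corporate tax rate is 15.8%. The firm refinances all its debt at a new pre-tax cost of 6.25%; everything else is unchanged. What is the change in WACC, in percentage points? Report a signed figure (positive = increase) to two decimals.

+0.42 pp

Current WACC:
Total capital V = 200 + 43.9 = 243.9.
Equity: weight = 200/243.9 = 0.8200; cost = 12.6%.
Debentures: weight = 43.9/243.9 = 0.1800; after-tax cost = 3.5% × (1 − 15.8%) = 2.9470%.
WACC = 0.8200 × 12.6000% + 0.1800 × 2.9470% = 10.8625%.
After the change:
Total capital V = 200 + 43.9 = 243.9.
Equity: weight = 200/243.9 = 0.8200; cost = 12.6%.
Debentures: weight = 43.9/243.9 = 0.1800; after-tax cost = 6.25% × (1 − 15.8%) = 5.2625%.
WACC = 0.8200 × 12.6000% + 0.1800 × 5.2625% = 11.2793%.
Change in WACC = 11.2793% − 10.8625% = 0.4168 pp.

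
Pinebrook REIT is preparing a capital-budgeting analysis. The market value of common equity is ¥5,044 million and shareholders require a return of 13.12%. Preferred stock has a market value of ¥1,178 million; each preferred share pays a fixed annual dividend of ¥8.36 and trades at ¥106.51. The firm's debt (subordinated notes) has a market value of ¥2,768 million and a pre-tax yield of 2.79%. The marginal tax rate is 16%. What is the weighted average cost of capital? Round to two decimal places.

Cost of preferred: Rp = 8.36 / 106.51 = 7.8490%.
Total capital V = 5044 + 1178 + 2768 = 8990.
Equity: weight = 5044/8990 = 0.5611; cost = 13.12%.
Preferred: weight = 1178/8990 = 0.1310; cost = 7.849%.
Subordinated notes: weight = 2768/8990 = 0.3079; after-tax cost = 2.79% × (1 − 16%) = 2.3436%.
WACC = 0.5611 × 13.1200% + 0.1310 × 7.8490% + 0.3079 × 2.3436% = 9.1113%.

9.11%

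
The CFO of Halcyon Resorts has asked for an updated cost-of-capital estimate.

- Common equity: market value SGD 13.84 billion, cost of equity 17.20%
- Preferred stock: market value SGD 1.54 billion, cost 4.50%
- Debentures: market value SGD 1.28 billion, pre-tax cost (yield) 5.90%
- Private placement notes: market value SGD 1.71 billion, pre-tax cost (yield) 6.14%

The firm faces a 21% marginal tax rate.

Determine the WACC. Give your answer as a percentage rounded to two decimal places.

Total capital V = 13.84 + 1.54 + 1.28 + 1.71 = 18.37.
Equity: weight = 13.84/18.37 = 0.7534; cost = 17.2%.
Preferred: weight = 1.54/18.37 = 0.0838; cost = 4.5%.
Debentures: weight = 1.28/18.37 = 0.0697; after-tax cost = 5.9% × (1 − 21%) = 4.6610%.
Private placement notes: weight = 1.71/18.37 = 0.0931; after-tax cost = 6.14% × (1 − 21%) = 4.8506%.
WACC = 0.7534 × 17.2000% + 0.0838 × 4.5000% + 0.0697 × 4.6610% + 0.0931 × 4.8506% = 14.1121%.

14.11%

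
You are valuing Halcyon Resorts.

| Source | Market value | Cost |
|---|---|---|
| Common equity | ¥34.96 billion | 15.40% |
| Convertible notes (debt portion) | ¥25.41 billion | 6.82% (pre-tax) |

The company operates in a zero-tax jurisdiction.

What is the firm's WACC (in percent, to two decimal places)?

Total capital V = 34.96 + 25.41 = 60.37.
Equity: weight = 34.96/60.37 = 0.5791; cost = 15.4%.
Convertible notes (debt portion): weight = 25.41/60.37 = 0.4209; after-tax cost = 6.82% × (1 − 0%) = 6.8200%.
WACC = 0.5791 × 15.4000% + 0.4209 × 6.8200% = 11.7886%.

11.79%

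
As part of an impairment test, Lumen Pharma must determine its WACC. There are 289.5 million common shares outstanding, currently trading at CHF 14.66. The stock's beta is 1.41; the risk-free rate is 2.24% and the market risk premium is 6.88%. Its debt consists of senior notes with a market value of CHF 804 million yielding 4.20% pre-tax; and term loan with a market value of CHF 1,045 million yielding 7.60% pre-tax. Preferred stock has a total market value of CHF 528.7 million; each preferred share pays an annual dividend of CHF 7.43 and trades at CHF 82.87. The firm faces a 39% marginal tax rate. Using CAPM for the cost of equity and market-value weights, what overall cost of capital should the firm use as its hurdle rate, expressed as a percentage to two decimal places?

Cost of equity via CAPM: Re = 2.24% + 1.41 × 6.88% = 11.9408%.
Cost of preferred: Rp = 7.43 / 82.87 = 8.9659%.
Market value of equity E = 14.66 × 289.5m = 4244.07m.
Total capital V = 4244.07 + 528.7 + 804 + 1045 = 6621.77.
Equity: weight = 4244.07/6621.77 = 0.6409; cost = 11.9408%.
Preferred: weight = 528.7/6621.77 = 0.0798; cost = 8.9659%.
Senior notes: weight = 804/6621.77 = 0.1214; after-tax cost = 4.2% × (1 − 39%) = 2.5620%.
Term loan: weight = 1045/6621.77 = 0.1578; after-tax cost = 7.6% × (1 − 39%) = 4.6360%.
WACC = 0.6409 × 11.9408% + 0.0798 × 8.9659% + 0.1214 × 2.5620% + 0.1578 × 4.6360% = 9.4117%.

9.41%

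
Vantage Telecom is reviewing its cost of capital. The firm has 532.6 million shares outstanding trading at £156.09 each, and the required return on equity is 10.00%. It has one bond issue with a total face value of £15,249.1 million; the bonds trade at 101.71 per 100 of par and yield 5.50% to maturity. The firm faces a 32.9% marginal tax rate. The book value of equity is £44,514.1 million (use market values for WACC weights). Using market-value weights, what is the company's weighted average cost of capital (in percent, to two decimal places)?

Market value of equity E = 156.09 × 532.6m = 83133.534m. Market value of debt D = 15249.1m × 101.71/100 = 15509.85961m.
Total capital V = 83133.534 + 15509.85961 = 98643.39361.
Equity: weight = 83133.534/98643.39361 = 0.8428; cost = 10%.
Bonds outstanding: weight = 15509.85961/98643.39361 = 0.1572; after-tax cost = 5.5% × (1 − 32.9%) = 3.6905%.
WACC = 0.8428 × 10.0000% + 0.1572 × 3.6905% = 9.0079%.

9.01%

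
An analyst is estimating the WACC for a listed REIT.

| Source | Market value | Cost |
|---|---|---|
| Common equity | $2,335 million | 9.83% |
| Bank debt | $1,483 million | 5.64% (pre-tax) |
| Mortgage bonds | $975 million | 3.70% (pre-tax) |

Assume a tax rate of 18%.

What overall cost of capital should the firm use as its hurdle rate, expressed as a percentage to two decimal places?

Total capital V = 2335 + 1483 + 975 = 4793.
Equity: weight = 2335/4793 = 0.4872; cost = 9.83%.
Bank debt: weight = 1483/4793 = 0.3094; after-tax cost = 5.64% × (1 − 18%) = 4.6248%.
Mortgage bonds: weight = 975/4793 = 0.2034; after-tax cost = 3.7% × (1 − 18%) = 3.0340%.
WACC = 0.4872 × 9.8300% + 0.3094 × 4.6248% + 0.2034 × 3.0340% = 6.8370%.

6.84%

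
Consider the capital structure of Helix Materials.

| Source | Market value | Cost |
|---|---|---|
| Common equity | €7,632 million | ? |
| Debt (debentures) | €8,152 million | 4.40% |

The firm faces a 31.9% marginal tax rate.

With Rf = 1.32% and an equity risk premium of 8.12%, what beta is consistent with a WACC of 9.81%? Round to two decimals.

Total capital V = 7632 + 8152 = 15784.
Equity weight = 7632/15784 = 0.4835.
Debentures weight = 8152/15784 = 0.5165.
Debt contribution = 0.5165 × 4.4% × (1 − 31.9%) = 1.5476%.
Required equity contribution = 9.81% − 1.5476% = 8.2624%  ⇒  Re = 17.0878%.
CAPM: 17.0878% = 1.32% + β × 8.12%  ⇒  β = 1.9419.

1.94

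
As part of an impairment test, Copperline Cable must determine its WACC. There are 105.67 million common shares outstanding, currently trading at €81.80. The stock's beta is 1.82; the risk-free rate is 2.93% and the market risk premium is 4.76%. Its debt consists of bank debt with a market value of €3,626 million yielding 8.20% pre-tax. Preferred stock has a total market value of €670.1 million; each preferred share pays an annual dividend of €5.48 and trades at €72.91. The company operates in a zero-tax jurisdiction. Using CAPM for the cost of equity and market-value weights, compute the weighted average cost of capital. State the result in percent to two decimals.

10.43%

Cost of equity via CAPM: Re = 2.93% + 1.82 × 4.76% = 11.5932%.
Cost of preferred: Rp = 5.48 / 72.91 = 7.5161%.
Market value of equity E = 81.8 × 105.67m = 8643.806m.
Total capital V = 8643.806 + 670.1 + 3626 = 12939.906.
Equity: weight = 8643.806/12939.906 = 0.6680; cost = 11.5932%.
Preferred: weight = 670.1/12939.906 = 0.0518; cost = 7.5161%.
Bank debt: weight = 3626/12939.906 = 0.2802; after-tax cost = 8.2% × (1 − 0%) = 8.2000%.
WACC = 0.6680 × 11.5932% + 0.0518 × 7.5161% + 0.2802 × 8.2000% = 10.4312%.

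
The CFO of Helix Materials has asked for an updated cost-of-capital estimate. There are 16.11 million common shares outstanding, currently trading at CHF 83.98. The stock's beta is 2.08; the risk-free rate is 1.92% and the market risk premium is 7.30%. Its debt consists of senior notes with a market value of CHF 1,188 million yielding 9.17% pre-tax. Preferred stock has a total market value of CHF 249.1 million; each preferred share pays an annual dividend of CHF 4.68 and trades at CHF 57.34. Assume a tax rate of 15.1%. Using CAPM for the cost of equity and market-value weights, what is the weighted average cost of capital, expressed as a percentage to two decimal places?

12.34%

Cost of equity via CAPM: Re = 1.92% + 2.08 × 7.3% = 17.1040%.
Cost of preferred: Rp = 4.68 / 57.34 = 8.1618%.
Market value of equity E = 83.98 × 16.11m = 1352.9178m.
Total capital V = 1352.9178 + 249.1 + 1188 = 2790.0178.
Equity: weight = 1352.9178/2790.0178 = 0.4849; cost = 17.104%.
Preferred: weight = 249.1/2790.0178 = 0.0893; cost = 8.1618%.
Senior notes: weight = 1188/2790.0178 = 0.4258; after-tax cost = 9.17% × (1 − 15.1%) = 7.7853%.
WACC = 0.4849 × 17.1040% + 0.0893 × 8.1618% + 0.4258 × 7.7853% = 12.3377%.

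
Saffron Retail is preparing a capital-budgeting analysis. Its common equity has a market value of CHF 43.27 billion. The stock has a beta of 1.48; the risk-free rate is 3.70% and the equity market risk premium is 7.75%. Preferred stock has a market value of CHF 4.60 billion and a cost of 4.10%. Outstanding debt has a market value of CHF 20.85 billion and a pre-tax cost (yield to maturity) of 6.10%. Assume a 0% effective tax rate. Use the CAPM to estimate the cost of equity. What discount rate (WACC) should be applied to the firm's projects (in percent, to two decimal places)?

11.68%

Cost of equity via CAPM: Re = 3.7% + 1.48 × 7.75% = 15.1700%.
Total capital V = 43.27 + 4.6 + 20.85 = 68.72.
Equity: weight = 43.27/68.72 = 0.6297; cost = 15.17%.
Preferred: weight = 4.6/68.72 = 0.0669; cost = 4.1%.
Debt: weight = 20.85/68.72 = 0.3034; after-tax cost = 6.1% × (1 − 0%) = 6.1000%.
WACC = 0.6297 × 15.1700% + 0.0669 × 4.1000% + 0.3034 × 6.1000% = 11.6771%.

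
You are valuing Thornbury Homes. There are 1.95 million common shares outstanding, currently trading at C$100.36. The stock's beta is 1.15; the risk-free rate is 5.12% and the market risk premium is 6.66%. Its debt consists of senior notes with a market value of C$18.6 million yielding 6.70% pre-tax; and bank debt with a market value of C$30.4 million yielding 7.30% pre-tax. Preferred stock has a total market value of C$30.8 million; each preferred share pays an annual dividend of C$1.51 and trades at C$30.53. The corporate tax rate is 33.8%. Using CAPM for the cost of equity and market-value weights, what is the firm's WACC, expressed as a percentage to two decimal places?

Cost of equity via CAPM: Re = 5.12% + 1.15 × 6.66% = 12.7790%.
Cost of preferred: Rp = 1.51 / 30.53 = 4.9460%.
Market value of equity E = 100.36 × 1.95m = 195.702m.
Total capital V = 195.702 + 30.8 + 18.6 + 30.4 = 275.502.
Equity: weight = 195.702/275.502 = 0.7103; cost = 12.779%.
Preferred: weight = 30.8/275.502 = 0.1118; cost = 4.946%.
Senior notes: weight = 18.6/275.502 = 0.0675; after-tax cost = 6.7% × (1 − 33.8%) = 4.4354%.
Bank debt: weight = 30.4/275.502 = 0.1103; after-tax cost = 7.3% × (1 − 33.8%) = 4.8326%.
WACC = 0.7103 × 12.7790% + 0.1118 × 4.9460% + 0.0675 × 4.4354% + 0.1103 × 4.8326% = 10.4632%.

10.46%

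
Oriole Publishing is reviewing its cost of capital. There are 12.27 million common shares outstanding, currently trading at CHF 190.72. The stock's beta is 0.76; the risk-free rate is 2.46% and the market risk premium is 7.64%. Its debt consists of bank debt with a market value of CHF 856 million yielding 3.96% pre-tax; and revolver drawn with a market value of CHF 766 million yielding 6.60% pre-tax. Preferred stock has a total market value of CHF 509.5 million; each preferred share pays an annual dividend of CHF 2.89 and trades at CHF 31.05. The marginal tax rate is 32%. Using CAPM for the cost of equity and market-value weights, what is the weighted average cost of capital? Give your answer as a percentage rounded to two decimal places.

6.67%

Cost of equity via CAPM: Re = 2.46% + 0.76 × 7.64% = 8.2664%.
Cost of preferred: Rp = 2.89 / 31.05 = 9.3076%.
Market value of equity E = 190.72 × 12.27m = 2340.1344m.
Total capital V = 2340.1344 + 509.5 + 856 + 766 = 4471.6344.
Equity: weight = 2340.1344/4471.6344 = 0.5233; cost = 8.2664%.
Preferred: weight = 509.5/4471.6344 = 0.1139; cost = 9.3076%.
Bank debt: weight = 856/4471.6344 = 0.1914; after-tax cost = 3.96% × (1 − 32%) = 2.6928%.
Revolver drawn: weight = 766/4471.6344 = 0.1713; after-tax cost = 6.6% × (1 − 32%) = 4.4880%.
WACC = 0.5233 × 8.2664% + 0.1139 × 9.3076% + 0.1914 × 2.6928% + 0.1713 × 4.4880% = 6.6708%.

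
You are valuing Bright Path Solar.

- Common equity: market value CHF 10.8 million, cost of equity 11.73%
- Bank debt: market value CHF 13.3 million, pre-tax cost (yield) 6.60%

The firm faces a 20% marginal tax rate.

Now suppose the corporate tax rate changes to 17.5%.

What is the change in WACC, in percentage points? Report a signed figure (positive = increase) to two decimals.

+0.09 pp

Current WACC:
Total capital V = 10.8 + 13.3 = 24.1.
Equity: weight = 10.8/24.1 = 0.4481; cost = 11.73%.
Bank debt: weight = 13.3/24.1 = 0.5519; after-tax cost = 6.6% × (1 − 20%) = 5.2800%.
WACC = 0.4481 × 11.7300% + 0.5519 × 5.2800% = 8.1705%.
After the change:
Total capital V = 10.8 + 13.3 = 24.1.
Equity: weight = 10.8/24.1 = 0.4481; cost = 11.73%.
Bank debt: weight = 13.3/24.1 = 0.5519; after-tax cost = 6.6% × (1 − 17.5%) = 5.4450%.
WACC = 0.4481 × 11.7300% + 0.5519 × 5.4450% = 8.2615%.
Change in WACC = 8.2615% − 8.1705% = 0.0911 pp.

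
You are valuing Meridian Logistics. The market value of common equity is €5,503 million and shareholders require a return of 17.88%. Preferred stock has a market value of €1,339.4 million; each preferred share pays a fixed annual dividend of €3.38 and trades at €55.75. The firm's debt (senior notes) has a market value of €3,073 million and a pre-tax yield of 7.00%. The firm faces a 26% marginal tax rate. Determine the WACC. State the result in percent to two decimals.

Cost of preferred: Rp = 3.38 / 55.75 = 6.0628%.
Total capital V = 5503 + 1339.4 + 3073 = 9915.4.
Equity: weight = 5503/9915.4 = 0.5550; cost = 17.88%.
Preferred: weight = 1339.4/9915.4 = 0.1351; cost = 6.0628%.
Senior notes: weight = 3073/9915.4 = 0.3099; after-tax cost = 7% × (1 − 26%) = 5.1800%.
WACC = 0.5550 × 17.8800% + 0.1351 × 6.0628% + 0.3099 × 5.1800% = 12.3477%.

12.35%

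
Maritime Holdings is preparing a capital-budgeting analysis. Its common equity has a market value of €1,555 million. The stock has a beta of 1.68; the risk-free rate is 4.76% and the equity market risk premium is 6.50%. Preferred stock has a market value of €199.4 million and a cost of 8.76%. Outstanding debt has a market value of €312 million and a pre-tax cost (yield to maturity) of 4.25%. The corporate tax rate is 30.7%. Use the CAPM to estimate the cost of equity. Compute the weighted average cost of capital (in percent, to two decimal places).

13.09%

Cost of equity via CAPM: Re = 4.76% + 1.68 × 6.5% = 15.6800%.
Total capital V = 1555 + 199.4 + 312 = 2066.4.
Equity: weight = 1555/2066.4 = 0.7525; cost = 15.68%.
Preferred: weight = 199.4/2066.4 = 0.0965; cost = 8.76%.
Debt: weight = 312/2066.4 = 0.1510; after-tax cost = 4.25% × (1 − 30.7%) = 2.9453%.
WACC = 0.7525 × 15.6800% + 0.0965 × 8.7600% + 0.1510 × 2.9453% = 13.0895%.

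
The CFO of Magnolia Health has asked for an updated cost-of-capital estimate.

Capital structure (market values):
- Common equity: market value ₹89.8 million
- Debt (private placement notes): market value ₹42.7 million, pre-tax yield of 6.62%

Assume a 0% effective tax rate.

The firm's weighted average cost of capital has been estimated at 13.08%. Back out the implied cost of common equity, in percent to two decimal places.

16.15%

Total capital V = 89.8 + 42.7 = 132.5.
Equity weight = 89.8/132.5 = 0.6777.
Private placement notes weight = 42.7/132.5 = 0.3223.
Debt contribution = 0.3223 × 6.62% × (1 − 0%) = 2.1334%.
Required equity contribution = 13.08% − 2.1334% = 10.9466%.
Re = 10.9466% / 0.6777 = 16.1517%.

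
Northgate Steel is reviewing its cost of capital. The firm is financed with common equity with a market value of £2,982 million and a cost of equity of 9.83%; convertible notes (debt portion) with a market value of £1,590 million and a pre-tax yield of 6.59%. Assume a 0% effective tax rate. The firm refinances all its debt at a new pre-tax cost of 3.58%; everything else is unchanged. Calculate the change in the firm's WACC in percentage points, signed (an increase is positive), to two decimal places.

-1.05 pp

Current WACC:
Total capital V = 2982 + 1590 = 4572.
Equity: weight = 2982/4572 = 0.6522; cost = 9.83%.
Convertible notes (debt portion): weight = 1590/4572 = 0.3478; after-tax cost = 6.59% × (1 − 0%) = 6.5900%.
WACC = 0.6522 × 9.8300% + 0.3478 × 6.5900% = 8.7032%.
After the change:
Total capital V = 2982 + 1590 = 4572.
Equity: weight = 2982/4572 = 0.6522; cost = 9.83%.
Convertible notes (debt portion): weight = 1590/4572 = 0.3478; after-tax cost = 3.58% × (1 − 0%) = 3.5800%.
WACC = 0.6522 × 9.8300% + 0.3478 × 3.5800% = 7.6564%.
Change in WACC = 7.6564% − 8.7032% = -1.0468 pp.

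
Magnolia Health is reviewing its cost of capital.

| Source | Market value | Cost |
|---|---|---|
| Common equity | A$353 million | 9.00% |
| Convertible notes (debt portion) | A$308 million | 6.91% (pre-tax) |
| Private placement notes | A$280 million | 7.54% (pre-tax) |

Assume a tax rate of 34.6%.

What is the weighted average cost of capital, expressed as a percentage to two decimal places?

Total capital V = 353 + 308 + 280 = 941.
Equity: weight = 353/941 = 0.3751; cost = 9%.
Convertible notes (debt portion): weight = 308/941 = 0.3273; after-tax cost = 6.91% × (1 − 34.6%) = 4.5191%.
Private placement notes: weight = 280/941 = 0.2976; after-tax cost = 7.54% × (1 − 34.6%) = 4.9312%.
WACC = 0.3751 × 9.0000% + 0.3273 × 4.5191% + 0.2976 × 4.9312% = 6.3227%.

6.32%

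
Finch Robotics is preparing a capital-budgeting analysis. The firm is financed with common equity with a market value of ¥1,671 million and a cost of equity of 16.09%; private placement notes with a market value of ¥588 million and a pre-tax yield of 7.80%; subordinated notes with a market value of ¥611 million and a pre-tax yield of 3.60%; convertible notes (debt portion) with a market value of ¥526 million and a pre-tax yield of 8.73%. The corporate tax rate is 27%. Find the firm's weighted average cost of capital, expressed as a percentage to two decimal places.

Total capital V = 1671 + 588 + 611 + 526 = 3396.
Equity: weight = 1671/3396 = 0.4920; cost = 16.09%.
Private placement notes: weight = 588/3396 = 0.1731; after-tax cost = 7.8% × (1 − 27%) = 5.6940%.
Subordinated notes: weight = 611/3396 = 0.1799; after-tax cost = 3.6% × (1 − 27%) = 2.6280%.
Convertible notes (debt portion): weight = 526/3396 = 0.1549; after-tax cost = 8.73% × (1 − 27%) = 6.3729%.
WACC = 0.4920 × 16.0900% + 0.1731 × 5.6940% + 0.1799 × 2.6280% + 0.1549 × 6.3729% = 10.3629%.

10.36%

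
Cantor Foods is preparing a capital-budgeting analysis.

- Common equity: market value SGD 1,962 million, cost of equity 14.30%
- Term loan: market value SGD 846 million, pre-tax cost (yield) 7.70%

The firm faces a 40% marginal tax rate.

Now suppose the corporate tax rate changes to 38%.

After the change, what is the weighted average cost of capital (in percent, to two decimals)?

After the change:
Total capital V = 1962 + 846 = 2808.
Equity: weight = 1962/2808 = 0.6987; cost = 14.3%.
Term loan: weight = 846/2808 = 0.3013; after-tax cost = 7.7% × (1 − 38%) = 4.7740%.
WACC = 0.6987 × 14.3000% + 0.3013 × 4.7740% = 11.4300%.

11.43%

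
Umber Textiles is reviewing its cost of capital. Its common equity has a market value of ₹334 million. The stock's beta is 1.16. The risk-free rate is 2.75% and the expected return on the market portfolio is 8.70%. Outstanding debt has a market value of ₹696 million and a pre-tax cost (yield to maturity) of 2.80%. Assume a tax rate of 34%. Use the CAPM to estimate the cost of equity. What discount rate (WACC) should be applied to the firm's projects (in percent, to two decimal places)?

4.38%

Market risk premium = 8.7% − 2.75% = 5.95%.
Cost of equity via CAPM: Re = 2.75% + 1.16 × 5.95% = 9.6520%.
Total capital V = 334 + 696 = 1030.
Equity: weight = 334/1030 = 0.3243; cost = 9.652%.
Debt: weight = 696/1030 = 0.6757; after-tax cost = 2.8% × (1 − 34%) = 1.8480%.
WACC = 0.3243 × 9.6520% + 0.6757 × 1.8480% = 4.3786%.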